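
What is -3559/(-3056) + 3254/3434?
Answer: 11082915/5247152 ≈ 2.1122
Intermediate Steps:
-3559/(-3056) + 3254/3434 = -3559*(-1/3056) + 3254*(1/3434) = 3559/3056 + 1627/1717 = 11082915/5247152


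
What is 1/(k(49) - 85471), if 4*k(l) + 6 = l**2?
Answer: -4/339489 ≈ -1.1782e-5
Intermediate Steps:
k(l) = -3/2 + l**2/4
1/(k(49) - 85471) = 1/((-3/2 + (1/4)*49**2) - 85471) = 1/((-3/2 + (1/4)*2401) - 85471) = 1/((-3/2 + 2401/4) - 85471) = 1/(2395/4 - 85471) = 1/(-339489/4) = -4/339489*1 = -4/339489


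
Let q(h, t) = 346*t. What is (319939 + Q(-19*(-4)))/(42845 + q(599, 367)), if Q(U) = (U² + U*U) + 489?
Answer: 110660/56609 ≈ 1.9548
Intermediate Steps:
Q(U) = 489 + 2*U² (Q(U) = (U² + U²) + 489 = 2*U² + 489 = 489 + 2*U²)
(319939 + Q(-19*(-4)))/(42845 + q(599, 367)) = (319939 + (489 + 2*(-19*(-4))²))/(42845 + 346*367) = (319939 + (489 + 2*76²))/(42845 + 126982) = (319939 + (489 + 2*5776))/169827 = (319939 + (489 + 11552))*(1/169827) = (319939 + 12041)*(1/169827) = 331980*(1/169827) = 110660/56609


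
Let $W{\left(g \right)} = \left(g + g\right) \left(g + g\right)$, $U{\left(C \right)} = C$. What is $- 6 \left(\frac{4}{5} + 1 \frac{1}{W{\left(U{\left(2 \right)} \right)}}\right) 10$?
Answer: $- \frac{207}{4} \approx -51.75$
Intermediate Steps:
$W{\left(g \right)} = 4 g^{2}$ ($W{\left(g \right)} = 2 g 2 g = 4 g^{2}$)
$- 6 \left(\frac{4}{5} + 1 \frac{1}{W{\left(U{\left(2 \right)} \right)}}\right) 10 = - 6 \left(\frac{4}{5} + 1 \frac{1}{4 \cdot 2^{2}}\right) 10 = - 6 \left(4 \cdot \frac{1}{5} + 1 \frac{1}{4 \cdot 4}\right) 10 = - 6 \left(\frac{4}{5} + 1 \cdot \frac{1}{16}\right) 10 = - 6 \left(\frac{4}{5} + \frac{1}{16}\right) 10 = \left(-6\right) \frac{69}{80} \cdot 10 = \left(- \frac{207}{40}\right) 10 = - \frac{207}{4}$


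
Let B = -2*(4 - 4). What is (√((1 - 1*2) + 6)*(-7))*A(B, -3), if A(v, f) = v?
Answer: 0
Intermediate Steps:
B = 0 (B = -2*0 = 0)
(√((1 - 1*2) + 6)*(-7))*A(B, -3) = (√((1 - 1*2) + 6)*(-7))*0 = (√((1 - 2) + 6)*(-7))*0 = (√(-1 + 6)*(-7))*0 = (√5*(-7))*0 = -7*√5*0 = 0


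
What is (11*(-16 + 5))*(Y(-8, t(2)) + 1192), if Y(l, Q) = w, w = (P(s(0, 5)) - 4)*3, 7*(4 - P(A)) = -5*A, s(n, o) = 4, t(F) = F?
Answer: -1016884/7 ≈ -1.4527e+5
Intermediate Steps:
P(A) = 4 + 5*A/7 (P(A) = 4 - (-5)*A/7 = 4 + 5*A/7)
w = 60/7 (w = ((4 + (5/7)*4) - 4)*3 = ((4 + 20/7) - 4)*3 = (48/7 - 4)*3 = (20/7)*3 = 60/7 ≈ 8.5714)
Y(l, Q) = 60/7
(11*(-16 + 5))*(Y(-8, t(2)) + 1192) = (11*(-16 + 5))*(60/7 + 1192) = (11*(-11))*(8404/7) = -121*8404/7 = -1016884/7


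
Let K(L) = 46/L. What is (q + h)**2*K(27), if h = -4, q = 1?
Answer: 46/3 ≈ 15.333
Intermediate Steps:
(q + h)**2*K(27) = (1 - 4)**2*(46/27) = (-3)**2*(46*(1/27)) = 9*(46/27) = 46/3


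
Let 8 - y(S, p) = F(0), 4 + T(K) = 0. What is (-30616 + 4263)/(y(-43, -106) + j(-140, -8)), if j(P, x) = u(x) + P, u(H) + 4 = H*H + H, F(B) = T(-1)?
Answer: 1387/4 ≈ 346.75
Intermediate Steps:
T(K) = -4 (T(K) = -4 + 0 = -4)
F(B) = -4
y(S, p) = 12 (y(S, p) = 8 - 1*(-4) = 8 + 4 = 12)
u(H) = -4 + H + H² (u(H) = -4 + (H*H + H) = -4 + (H² + H) = -4 + (H + H²) = -4 + H + H²)
j(P, x) = -4 + P + x + x² (j(P, x) = (-4 + x + x²) + P = -4 + P + x + x²)
(-30616 + 4263)/(y(-43, -106) + j(-140, -8)) = (-30616 + 4263)/(12 + (-4 - 140 - 8 + (-8)²)) = -26353/(12 + (-4 - 140 - 8 + 64)) = -26353/(12 - 88) = -26353/(-76) = -26353*(-1/76) = 1387/4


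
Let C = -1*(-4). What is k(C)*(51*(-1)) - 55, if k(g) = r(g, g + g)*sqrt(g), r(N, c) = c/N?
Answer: -259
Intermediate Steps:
C = 4
k(g) = 2*sqrt(g) (k(g) = ((g + g)/g)*sqrt(g) = ((2*g)/g)*sqrt(g) = 2*sqrt(g))
k(C)*(51*(-1)) - 55 = (2*sqrt(4))*(51*(-1)) - 55 = (2*2)*(-51) - 55 = 4*(-51) - 55 = -204 - 55 = -259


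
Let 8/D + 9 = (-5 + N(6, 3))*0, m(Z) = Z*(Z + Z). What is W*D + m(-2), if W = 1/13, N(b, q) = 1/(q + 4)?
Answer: 928/117 ≈ 7.9316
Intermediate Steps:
N(b, q) = 1/(4 + q)
W = 1/13 ≈ 0.076923
m(Z) = 2*Z**2 (m(Z) = Z*(2*Z) = 2*Z**2)
D = -8/9 (D = 8/(-9 + (-5 + 1/(4 + 3))*0) = 8/(-9 + (-5 + 1/7)*0) = 8/(-9 - 34/7*0) = 8/(-9 + 0) = 8/(-9) = 8*(-1/9) = -8/9 ≈ -0.88889)
W*D + m(-2) = (1/13)*(-8/9) + 2*(-2)**2 = -8/117 + 2*4 = -8/117 + 8 = 928/117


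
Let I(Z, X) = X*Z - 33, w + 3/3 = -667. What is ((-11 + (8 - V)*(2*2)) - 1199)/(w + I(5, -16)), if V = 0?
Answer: 1178/781 ≈ 1.5083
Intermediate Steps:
w = -668 (w = -1 - 667 = -668)
I(Z, X) = -33 + X*Z
((-11 + (8 - V)*(2*2)) - 1199)/(w + I(5, -16)) = ((-11 + (8 - 1*0)*(2*2)) - 1199)/(-668 + (-33 - 16*5)) = ((-11 + (8 + 0)*4) - 1199)/(-668 + (-33 - 80)) = ((-11 + 8*4) - 1199)/(-668 - 113) = ((-11 + 32) - 1199)/(-781) = -(21 - 1199)/781 = -1/781*(-1178) = 1178/781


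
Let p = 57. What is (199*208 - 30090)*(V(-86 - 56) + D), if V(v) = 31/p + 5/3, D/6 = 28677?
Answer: 36948724440/19 ≈ 1.9447e+9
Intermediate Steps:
D = 172062 (D = 6*28677 = 172062)
V(v) = 42/19 (V(v) = 31/57 + 5/3 = 42/19)
(199*208 - 30090)*(V(-86 - 56) + D) = (199*208 - 30090)*(42/19 + 172062) = (41392 - 30090)*(3269220/19) = 11302*(3269220/19) = 36948724440/19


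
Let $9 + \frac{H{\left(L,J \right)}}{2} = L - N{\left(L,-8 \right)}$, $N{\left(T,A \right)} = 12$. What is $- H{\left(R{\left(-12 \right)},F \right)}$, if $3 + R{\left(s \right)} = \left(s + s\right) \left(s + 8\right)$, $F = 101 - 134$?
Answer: $-144$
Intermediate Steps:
$F = -33$
$R{\left(s \right)} = -3 + 2 s \left(8 + s\right)$ ($R{\left(s \right)} = -3 + \left(s + s\right) \left(s + 8\right) = -3 + 2 s \left(8 + s\right)$)
$H{\left(L,J \right)} = -42 + 2 L$ ($H{\left(L,J \right)} = -18 + 2 \left(L - 12\right) = -18 + 2 \left(-12 + L\right) = -18 + \left(-24 + 2 L\right) = -42 + 2 L$)
$- H{\left(R{\left(-12 \right)},F \right)} = - (-42 + 2 \left(-3 + 2 \left(-12\right)^{2} + 16 \left(-12\right)\right)) = - (-42 + 2 \left(-3 + 2 \cdot 144 - 192\right)) = - (-42 + 2 \left(-3 + 288 - 192\right)) = - (-42 + 2 \cdot 93) = - (-42 + 186) = \left(-1\right) 144 = -144$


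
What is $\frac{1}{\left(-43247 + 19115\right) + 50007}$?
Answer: $\frac{1}{25875} \approx 3.8647 \cdot 10^{-5}$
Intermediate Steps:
$\frac{1}{\left(-43247 + 19115\right) + 50007} = \frac{1}{-24132 + 50007} = \frac{1}{25875}$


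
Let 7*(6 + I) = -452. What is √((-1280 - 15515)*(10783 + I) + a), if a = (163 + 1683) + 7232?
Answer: I*√8815401833/7 ≈ 13413.0*I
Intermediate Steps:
I = -494/7 (I = -6 + (⅐)*(-452) = -6 - 452/7 = -494/7 ≈ -70.571)
a = 9078 (a = 1846 + 7232 = 9078)
√((-1280 - 15515)*(10783 + I) + a) = √((-1280 - 15515)*(10783 - 494/7) + 9078) = √(-16795*74987/7 + 9078) = √(-1259406665/7 + 9078) = √(-1259343119/7) = I*√8815401833/7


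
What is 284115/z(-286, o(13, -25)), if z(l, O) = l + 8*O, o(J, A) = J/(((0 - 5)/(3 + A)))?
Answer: 36425/22 ≈ 1655.7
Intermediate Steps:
o(J, A) = J*(-⅗ - A/5) (o(J, A) = J/((-5/(3 + A))) = J*(-⅗ - A/5))
284115/z(-286, o(13, -25)) = 284115/(-286 + 8*(-⅕*13*(3 - 25))) = 284115/(-286 + 8*(-⅕*13*(-22))) = 284115/(-286 + 8*(286/5)) = 284115/(-286 + 2288/5) = 284115/(858/5) = 284115*(5/858) = 36425/22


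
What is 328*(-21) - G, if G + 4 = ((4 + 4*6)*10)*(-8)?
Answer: -4644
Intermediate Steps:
G = -2244 (G = -4 + ((4 + 4*6)*10)*(-8) = -4 + ((4 + 24)*10)*(-8) = -4 + (28*10)*(-8) = -4 + 280*(-8) = -4 - 2240 = -2244)
328*(-21) - G = 328*(-21) - 1*(-2244) = -6888 + 2244 = -4644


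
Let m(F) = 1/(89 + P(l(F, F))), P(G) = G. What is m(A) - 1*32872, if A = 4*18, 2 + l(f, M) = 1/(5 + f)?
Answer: -220242323/6700 ≈ -32872.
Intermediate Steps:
l(f, M) = -2 + 1/(5 + f)
A = 72
m(F) = 1/(89 + (-9 - 2*F)/(5 + F))
m(A) - 1*32872 = (5 + 72)/(436 + 87*72) - 1*32872 = 77/(436 + 6264) - 32872 = 77/6700 - 32872 = -220242323/6700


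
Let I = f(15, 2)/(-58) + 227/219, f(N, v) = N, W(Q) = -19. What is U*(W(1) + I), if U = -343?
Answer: 79389751/12702 ≈ 6250.2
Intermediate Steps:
I = 9881/12702 (I = 15/(-58) + 227/219 = 15*(-1/58) + 227*(1/219) = -15/58 + 227/219 = 9881/12702 ≈ 0.77791)
U*(W(1) + I) = -343*(-19 + 9881/12702) = -343*(-231457/12702) = 79389751/12702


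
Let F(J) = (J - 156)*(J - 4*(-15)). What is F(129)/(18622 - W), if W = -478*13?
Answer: -729/3548 ≈ -0.20547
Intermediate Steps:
W = -6214
F(J) = (-156 + J)*(60 + J) (F(J) = (-156 + J)*(J + 60) = (-156 + J)*(60 + J))
F(129)/(18622 - W) = (-9360 + 129² - 96*129)/(18622 - 1*(-6214)) = (-9360 + 16641 - 12384)/(18622 + 6214) = -5103/24836 = -5103*1/24836 = -729/3548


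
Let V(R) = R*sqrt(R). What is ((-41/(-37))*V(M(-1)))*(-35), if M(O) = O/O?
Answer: -1435/37 ≈ -38.784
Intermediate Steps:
M(O) = 1
V(R) = R**(3/2)
((-41/(-37))*V(M(-1)))*(-35) = ((-41/(-37))*1**(3/2))*(-35) = (-41*(-1/37)*1)*(-35) = ((41/37)*1)*(-35) = (41/37)*(-35) = -1435/37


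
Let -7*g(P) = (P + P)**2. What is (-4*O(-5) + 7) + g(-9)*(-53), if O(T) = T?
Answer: 17361/7 ≈ 2480.1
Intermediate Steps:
g(P) = -4*P**2/7 (g(P) = -(P + P)**2/7 = -4*P**2/7)
(-4*O(-5) + 7) + g(-9)*(-53) = (-4*(-5) + 7) - 4/7*(-9)**2*(-53) = (20 + 7) - 4/7*81*(-53) = 27 - 324/7*(-53) = 27 + 17172/7 = 17361/7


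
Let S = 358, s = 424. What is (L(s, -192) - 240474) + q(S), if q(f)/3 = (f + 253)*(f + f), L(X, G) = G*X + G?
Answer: 990354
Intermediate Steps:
L(X, G) = G + G*X
q(f) = 6*f*(253 + f) (q(f) = 3*((f + 253)*(f + f)) = 3*((253 + f)*(2*f)) = 3*(2*f*(253 + f)) = 6*f*(253 + f))
(L(s, -192) - 240474) + q(S) = (-192*(1 + 424) - 240474) + 6*358*(253 + 358) = (-192*425 - 240474) + 6*358*611 = (-81600 - 240474) + 1312428 = -322074 + 1312428 = 990354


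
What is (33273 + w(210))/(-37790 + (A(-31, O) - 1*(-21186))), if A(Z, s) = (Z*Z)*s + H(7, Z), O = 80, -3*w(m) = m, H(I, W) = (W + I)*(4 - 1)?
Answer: 33203/60204 ≈ 0.55151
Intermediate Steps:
H(I, W) = 3*I + 3*W (H(I, W) = (I + W)*3 = 3*I + 3*W)
w(m) = -m/3
A(Z, s) = 21 + 3*Z + s*Z**2 (A(Z, s) = (Z*Z)*s + (3*7 + 3*Z) = Z**2*s + (21 + 3*Z) = s*Z**2 + (21 + 3*Z) = 21 + 3*Z + s*Z**2)
(33273 + w(210))/(-37790 + (A(-31, O) - 1*(-21186))) = (33273 - 1/3*210)/(-37790 + ((21 + 3*(-31) + 80*(-31)**2) - 1*(-21186))) = (33273 - 70)/(-37790 + ((21 - 93 + 80*961) + 21186)) = 33203/(-37790 + ((21 - 93 + 76880) + 21186)) = 33203/(-37790 + (76808 + 21186)) = 33203/(-37790 + 97994) = 33203/60204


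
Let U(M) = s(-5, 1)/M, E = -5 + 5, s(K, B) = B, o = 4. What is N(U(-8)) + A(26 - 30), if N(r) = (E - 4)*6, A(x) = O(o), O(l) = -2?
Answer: -26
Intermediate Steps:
E = 0
U(M) = 1/M
A(x) = -2
N(r) = -24 (N(r) = (0 - 4)*6 = -4*6 = -24)
N(U(-8)) + A(26 - 30) = -24 - 2 = -26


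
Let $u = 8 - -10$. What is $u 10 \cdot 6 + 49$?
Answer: $1129$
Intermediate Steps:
$u = 18$ ($u = 8 + 10 = 18$)
$u 10 \cdot 6 + 49 = 18 \cdot 10 \cdot 6 + 49 = 18 \cdot 60 + 49 = 1080 + 49 = 1129$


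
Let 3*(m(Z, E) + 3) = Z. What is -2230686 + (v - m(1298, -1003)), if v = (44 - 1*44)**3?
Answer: -6693347/3 ≈ -2.2311e+6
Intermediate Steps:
m(Z, E) = -3 + Z/3
v = 0 (v = (44 - 44)**3 = 0**3 = 0)
-2230686 + (v - m(1298, -1003)) = -2230686 + (0 - (-3 + (1/3)*1298)) = -2230686 + (0 - (-3 + 1298/3)) = -2230686 + (0 - 1*1289/3) = -2230686 + (0 - 1289/3) = -2230686 - 1289/3 = -6693347/3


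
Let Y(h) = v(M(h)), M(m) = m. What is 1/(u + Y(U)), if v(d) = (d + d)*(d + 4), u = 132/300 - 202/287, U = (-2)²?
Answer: 7175/457307 ≈ 0.015690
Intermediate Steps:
U = 4
u = -1893/7175 (u = 132*(1/300) - 202*1/287 = 11/25 - 202/287 = -1893/7175 ≈ -0.26383)
v(d) = 2*d*(4 + d) (v(d) = (2*d)*(4 + d) = 2*d*(4 + d))
Y(h) = 2*h*(4 + h)
1/(u + Y(U)) = 1/(-1893/7175 + 2*4*(4 + 4)) = 1/(-1893/7175 + 2*4*8) = 1/(-1893/7175 + 64) = 1/(457307/7175) = 7175/457307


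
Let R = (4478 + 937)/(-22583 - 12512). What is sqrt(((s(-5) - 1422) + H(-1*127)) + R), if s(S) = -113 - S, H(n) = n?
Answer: I*sqrt(81641961754)/7019 ≈ 40.708*I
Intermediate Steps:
R = -1083/7019 (R = 5415/(-35095) = 5415*(-1/35095) = -1083/7019 ≈ -0.15430)
sqrt(((s(-5) - 1422) + H(-1*127)) + R) = sqrt((((-113 - 1*(-5)) - 1422) - 1*127) - 1083/7019) = sqrt((((-113 + 5) - 1422) - 127) - 1083/7019) = sqrt(((-108 - 1422) - 127) - 1083/7019) = sqrt((-1530 - 127) - 1083/7019) = sqrt(-1657 - 1083/7019) = sqrt(-11631566/7019) = I*sqrt(81641961754)/7019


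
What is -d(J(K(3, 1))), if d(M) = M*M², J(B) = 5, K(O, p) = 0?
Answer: -125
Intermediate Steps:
d(M) = M³
-d(J(K(3, 1))) = -1*5³ = -1*125 = -125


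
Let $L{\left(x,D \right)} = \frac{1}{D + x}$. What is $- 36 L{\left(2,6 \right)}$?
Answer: $- \frac{9}{2} \approx -4.5$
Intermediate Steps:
$- 36 L{\left(2,6 \right)} = - \frac{36}{6 + 2} = - \frac{36}{8} = \left(-36\right) \frac{1}{8} = - \frac{9}{2}$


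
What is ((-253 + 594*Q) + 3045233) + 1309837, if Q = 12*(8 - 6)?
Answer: 4369073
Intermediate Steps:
Q = 24 (Q = 12*2 = 24)
((-253 + 594*Q) + 3045233) + 1309837 = ((-253 + 594*24) + 3045233) + 1309837 = ((-253 + 14256) + 3045233) + 1309837 = (14003 + 3045233) + 1309837 = 3059236 + 1309837 = 4369073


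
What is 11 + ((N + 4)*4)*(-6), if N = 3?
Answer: -157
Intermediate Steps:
11 + ((N + 4)*4)*(-6) = 11 + ((3 + 4)*4)*(-6) = 11 + (7*4)*(-6) = 11 + 28*(-6) = 11 - 168 = -157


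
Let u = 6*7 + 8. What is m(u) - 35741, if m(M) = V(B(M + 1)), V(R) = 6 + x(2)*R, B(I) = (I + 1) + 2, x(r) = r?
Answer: -35627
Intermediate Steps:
B(I) = 3 + I (B(I) = (1 + I) + 2 = 3 + I)
u = 50 (u = 42 + 8 = 50)
V(R) = 6 + 2*R
m(M) = 14 + 2*M (m(M) = 6 + 2*(3 + (M + 1)) = 6 + 2*(3 + (1 + M)) = 6 + 2*(4 + M) = 6 + (8 + 2*M) = 14 + 2*M)
m(u) - 35741 = (14 + 2*50) - 35741 = (14 + 100) - 35741 = 114 - 35741 = -35627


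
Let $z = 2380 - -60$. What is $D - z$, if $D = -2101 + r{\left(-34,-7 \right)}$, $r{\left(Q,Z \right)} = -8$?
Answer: $-4549$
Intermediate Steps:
$D = -2109$ ($D = -2101 - 8 = -2109$)
$z = 2440$ ($z = 2380 + 60 = 2440$)
$D - z = -2109 - 2440 = -4549$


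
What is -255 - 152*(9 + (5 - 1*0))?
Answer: -2383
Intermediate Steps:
-255 - 152*(9 + (5 - 1*0)) = -255 - 152*(9 + (5 + 0)) = -255 - 152*(9 + 5) = -255 - 152*14 = -255 - 2128 = -2383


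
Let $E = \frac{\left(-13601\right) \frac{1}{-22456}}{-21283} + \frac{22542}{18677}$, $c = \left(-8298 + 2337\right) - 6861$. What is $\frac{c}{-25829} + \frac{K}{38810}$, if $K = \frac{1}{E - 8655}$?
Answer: $\frac{2745682069149165704602174}{5530979768321370072665435} \approx 0.49642$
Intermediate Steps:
$c = -12822$ ($c = -5961 - 6861 = -12822$)
$E = \frac{1539038236877}{1275188311928}$ ($E = \left(-13601\right) \left(- \frac{1}{22456}\right) \left(- \frac{1}{21283}\right) + 22542 \cdot \frac{1}{18677} = \frac{1943}{3208} \left(- \frac{1}{21283}\right) + \frac{22542}{18677} = - \frac{1943}{68275864} + \frac{22542}{18677} = \frac{1539038236877}{1275188311928} \approx 1.2069$)
$K = - \frac{1275188311928}{11035215801499963}$ ($K = \frac{1}{\frac{1539038236877}{1275188311928} - 8655} = \frac{1}{- \frac{11035215801499963}{1275188311928}} = - \frac{1275188311928}{11035215801499963} \approx -0.00011556$)
$\frac{c}{-25829} + \frac{K}{38810} = - \frac{12822}{-25829} - \frac{1275188311928}{11035215801499963 \cdot 38810} = \left(-12822\right) \left(- \frac{1}{25829}\right) - \frac{637594155964}{214138362628106782015} = \frac{12822}{25829} - \frac{637594155964}{214138362628106782015} = \frac{2745682069149165704602174}{5530979768321370072665435}$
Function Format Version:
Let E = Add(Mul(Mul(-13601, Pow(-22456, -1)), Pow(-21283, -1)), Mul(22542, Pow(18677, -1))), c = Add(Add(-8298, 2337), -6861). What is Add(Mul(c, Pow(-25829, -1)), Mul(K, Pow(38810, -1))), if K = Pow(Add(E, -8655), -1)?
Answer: Rational(2745682069149165704602174, 5530979768321370072665435) ≈ 0.49642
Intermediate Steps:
c = -12822 (c = Add(-5961, -6861) = -12822)
E = Rational(1539038236877, 1275188311928) (E = Add(Mul(Mul(-13601, Rational(-1, 22456)), Rational(-1, 21283)), Mul(22542, Rational(1, 18677))) = Add(Mul(Rational(1943, 3208), Rational(-1, 21283)), Rational(22542, 18677)) = Add(Rational(-1943, 68275864), Rational(22542, 18677)) = Rational(1539038236877, 1275188311928) ≈ 1.2069)
K = Rational(-1275188311928, 11035215801499963) (K = Pow(Add(Rational(1539038236877, 1275188311928), -8655), -1) = Pow(Rational(-11035215801499963, 1275188311928), -1) = Rational(-1275188311928, 11035215801499963) ≈ -0.00011556)
Add(Mul(c, Pow(-25829, -1)), Mul(K, Pow(38810, -1))) = Add(Mul(-12822, Pow(-25829, -1)), Mul(Rational(-1275188311928, 11035215801499963), Pow(38810, -1))) = Add(Mul(-12822, Rational(-1, 25829)), Mul(Rational(-1275188311928, 11035215801499963), Rational(1, 38810))) = Add(Rational(12822, 25829), Rational(-637594155964, 214138362628106782015)) = Rational(2745682069149165704602174, 5530979768321370072665435)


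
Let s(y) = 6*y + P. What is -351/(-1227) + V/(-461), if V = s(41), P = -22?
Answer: -37679/188549 ≈ -0.19984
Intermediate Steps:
s(y) = -22 + 6*y (s(y) = 6*y - 22 = -22 + 6*y)
V = 224 (V = -22 + 6*41 = -22 + 246 = 224)
-351/(-1227) + V/(-461) = -351/(-1227) + 224/(-461) = -351*(-1/1227) + 224*(-1/461) = 117/409 - 224/461 = -37679/188549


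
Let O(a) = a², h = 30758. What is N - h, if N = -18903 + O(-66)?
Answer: -45305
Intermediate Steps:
N = -14547 (N = -18903 + (-66)² = -18903 + 4356 = -14547)
N - h = -14547 - 1*30758 = -14547 - 30758 = -45305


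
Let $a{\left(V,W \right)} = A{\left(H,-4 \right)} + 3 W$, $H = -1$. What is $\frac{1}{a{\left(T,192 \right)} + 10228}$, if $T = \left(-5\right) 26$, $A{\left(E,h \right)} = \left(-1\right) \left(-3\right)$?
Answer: $\frac{1}{10807} \approx 9.2533 \cdot 10^{-5}$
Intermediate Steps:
$A{\left(E,h \right)} = 3$
$T = -130$
$a{\left(V,W \right)} = 3 + 3 W$
$\frac{1}{a{\left(T,192 \right)} + 10228} = \frac{1}{\left(3 + 3 \cdot 192\right) + 10228} = \frac{1}{\left(3 + 576\right) + 10228} = \frac{1}{579 + 10228} = \frac{1}{10807}$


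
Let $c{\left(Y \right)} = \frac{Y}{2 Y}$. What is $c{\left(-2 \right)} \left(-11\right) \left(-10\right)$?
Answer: $55$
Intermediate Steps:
$c{\left(Y \right)} = \frac{1}{2}$ ($c{\left(Y \right)} = Y \frac{1}{2 Y} = \frac{1}{2}$)
$c{\left(-2 \right)} \left(-11\right) \left(-10\right) = \frac{1}{2} \left(-11\right) \left(-10\right) = \left(- \frac{11}{2}\right) \left(-10\right) = 55$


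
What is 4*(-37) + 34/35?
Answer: -5146/35 ≈ -147.03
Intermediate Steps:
4*(-37) + 34/35 = -148 + 34*(1/35) = -148 + 34/35 = -5146/35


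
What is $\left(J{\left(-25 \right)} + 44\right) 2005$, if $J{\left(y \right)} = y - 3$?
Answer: $32080$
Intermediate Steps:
$J{\left(y \right)} = -3 + y$ ($J{\left(y \right)} = y - 3 = -3 + y$)
$\left(J{\left(-25 \right)} + 44\right) 2005 = \left(\left(-3 - 25\right) + 44\right) 2005 = \left(-28 + 44\right) 2005 = 16 \cdot 2005 = 32080$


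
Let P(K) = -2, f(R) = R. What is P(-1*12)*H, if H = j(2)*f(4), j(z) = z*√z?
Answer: -16*√2 ≈ -22.627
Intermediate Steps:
j(z) = z^(3/2)
H = 8*√2 (H = 2^(3/2)*4 = (2*√2)*4 = 8*√2 ≈ 11.314)
P(-1*12)*H = -16*√2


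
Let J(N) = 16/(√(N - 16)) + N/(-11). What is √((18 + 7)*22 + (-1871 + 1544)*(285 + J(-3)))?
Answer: 2*√(-1012680449 + 3007092*I*√19)/209 ≈ 1.9708 + 304.53*I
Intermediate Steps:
J(N) = 16/√(-16 + N) - N/11 (J(N) = 16/(√(-16 + N)) + N*(-1/11) = 16/√(-16 + N) - N/11)
√((18 + 7)*22 + (-1871 + 1544)*(285 + J(-3))) = √((18 + 7)*22 + (-1871 + 1544)*(285 + (16/√(-16 - 3) - 1/11*(-3)))) = √(25*22 - 327*(285 + (16/√(-19) + 3/11))) = √(550 - 327*(285 + (16*(-I*√19/19) + 3/11))) = √(550 - 327*(285 + (-16*I*√19/19 + 3/11))) = √(550 - 327*(285 + (3/11 - 16*I*√19/19))) = √(550 - 327*(3138/11 - 16*I*√19/19)) = √(550 + (-1026126/11 + 5232*I*√19/19)) = √(-1020076/11 + 5232*I*√19/19)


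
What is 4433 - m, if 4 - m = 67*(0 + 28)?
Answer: 6305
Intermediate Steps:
m = -1872 (m = 4 - 67*(0 + 28) = 4 - 67*28 = 4 - 1*1876 = 4 - 1876 = -1872)
4433 - m = 4433 - 1*(-1872) = 4433 + 1872 = 6305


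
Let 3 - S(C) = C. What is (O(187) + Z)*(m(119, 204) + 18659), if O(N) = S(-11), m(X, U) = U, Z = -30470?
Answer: -574491528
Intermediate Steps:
S(C) = 3 - C
O(N) = 14 (O(N) = 3 - 1*(-11) = 3 + 11 = 14)
(O(187) + Z)*(m(119, 204) + 18659) = (14 - 30470)*(204 + 18659) = -30456*18863 = -574491528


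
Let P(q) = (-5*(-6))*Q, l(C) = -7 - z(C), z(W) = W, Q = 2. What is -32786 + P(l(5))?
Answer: -32726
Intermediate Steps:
l(C) = -7 - C
P(q) = 60 (P(q) = -5*(-6)*2 = 30*2 = 60)
-32786 + P(l(5)) = -32786 + 60 = -32726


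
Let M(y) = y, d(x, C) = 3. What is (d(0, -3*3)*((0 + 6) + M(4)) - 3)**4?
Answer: 531441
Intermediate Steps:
(d(0, -3*3)*((0 + 6) + M(4)) - 3)**4 = (3*((0 + 6) + 4) - 3)**4 = (3*(6 + 4) - 3)**4 = (3*10 - 3)**4 = (30 - 3)**4 = 27**4 = 531441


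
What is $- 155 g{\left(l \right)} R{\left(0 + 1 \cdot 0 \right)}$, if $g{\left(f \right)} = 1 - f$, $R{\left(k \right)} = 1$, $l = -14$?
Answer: $-2325$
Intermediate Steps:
$- 155 g{\left(l \right)} R{\left(0 + 1 \cdot 0 \right)} = - 155 \left(1 - -14\right) 1 = - 155 \left(1 + 14\right) 1 = \left(-155\right) 15 \cdot 1 = \left(-2325\right) 1 = -2325$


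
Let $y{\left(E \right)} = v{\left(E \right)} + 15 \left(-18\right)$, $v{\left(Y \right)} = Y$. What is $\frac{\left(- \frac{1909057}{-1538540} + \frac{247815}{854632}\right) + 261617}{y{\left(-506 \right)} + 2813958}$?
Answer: $\frac{85999604297183471}{924753067318196240} \approx 0.092997$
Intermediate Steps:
$y{\left(E \right)} = -270 + E$ ($y{\left(E \right)} = E + 15 \left(-18\right) = E - 270 = -270 + E$)
$\frac{\left(- \frac{1909057}{-1538540} + \frac{247815}{854632}\right) + 261617}{y{\left(-506 \right)} + 2813958} = \frac{\left(- \frac{1909057}{-1538540} + \frac{247815}{854632}\right) + 261617}{\left(-270 - 506\right) + 2813958} = \frac{\left(\left(-1909057\right) \left(- \frac{1}{1538540}\right) + 247815 \cdot \frac{1}{854632}\right) + 261617}{-776 + 2813958} = \frac{\left(\frac{1909057}{1538540} + \frac{247815}{854632}\right) + 261617}{2813182} = \left(\frac{503203623031}{328721379320} + 261617\right) \frac{1}{2813182} = \frac{85999604297183471}{328721379320} \cdot \frac{1}{2813182} = \frac{85999604297183471}{924753067318196240}$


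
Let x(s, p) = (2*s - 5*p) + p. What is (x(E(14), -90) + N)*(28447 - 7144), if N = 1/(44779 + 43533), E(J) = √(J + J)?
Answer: 677271814263/88312 + 85212*√7 ≈ 7.8945e+6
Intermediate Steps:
E(J) = √2*√J (E(J) = √(2*J) = √2*√J)
x(s, p) = -4*p + 2*s (x(s, p) = (-5*p + 2*s) + p = -4*p + 2*s)
N = 1/88312 ≈ 1.1323e-5
(x(E(14), -90) + N)*(28447 - 7144) = ((-4*(-90) + 2*(√2*√14)) + 1/88312)*(28447 - 7144) = ((360 + 2*(2*√7)) + 1/88312)*21303 = ((360 + 4*√7) + 1/88312)*21303 = (31792321/88312 + 4*√7)*21303 = 677271814263/88312 + 85212*√7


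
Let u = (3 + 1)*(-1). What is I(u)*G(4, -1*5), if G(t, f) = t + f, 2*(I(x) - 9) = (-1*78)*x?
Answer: -165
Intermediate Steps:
u = -4 (u = 4*(-1) = -4)
I(x) = 9 - 39*x (I(x) = 9 + ((-1*78)*x)/2 = 9 + (-78*x)/2 = 9 - 39*x)
G(t, f) = f + t
I(u)*G(4, -1*5) = (9 - 39*(-4))*(-1*5 + 4) = (9 + 156)*(-5 + 4) = 165*(-1) = -165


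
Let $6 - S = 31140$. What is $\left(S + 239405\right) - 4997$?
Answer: $203274$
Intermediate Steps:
$S = -31134$ ($S = 6 - 31140 = -31134$)
$\left(S + 239405\right) - 4997 = \left(-31134 + 239405\right) - 4997 = 208271 - 4997 = 203274$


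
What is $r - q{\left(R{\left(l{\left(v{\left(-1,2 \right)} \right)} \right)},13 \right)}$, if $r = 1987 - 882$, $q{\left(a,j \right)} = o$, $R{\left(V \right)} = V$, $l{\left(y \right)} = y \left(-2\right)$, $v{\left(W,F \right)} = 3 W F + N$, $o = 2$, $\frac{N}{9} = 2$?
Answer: $1103$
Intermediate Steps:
$N = 18$ ($N = 9 \cdot 2 = 18$)
$v{\left(W,F \right)} = 18 + 3 F W$ ($v{\left(W,F \right)} = 3 W F + 18 = 3 F W + 18 = 18 + 3 F W$)
$l{\left(y \right)} = - 2 y$
$q{\left(a,j \right)} = 2$
$r = 1105$
$r - q{\left(R{\left(l{\left(v{\left(-1,2 \right)} \right)} \right)},13 \right)} = 1105 - 2 = 1103$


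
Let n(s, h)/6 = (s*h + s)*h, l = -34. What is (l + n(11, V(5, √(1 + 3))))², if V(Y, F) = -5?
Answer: 1653796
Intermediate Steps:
n(s, h) = 6*h*(s + h*s) (n(s, h) = 6*((s*h + s)*h) = 6*((h*s + s)*h) = 6*((s + h*s)*h) = 6*(h*(s + h*s)) = 6*h*(s + h*s))
(l + n(11, V(5, √(1 + 3))))² = (-34 + 6*(-5)*11*(1 - 5))² = (-34 + 6*(-5)*11*(-4))² = (-34 + 1320)² = 1286² = 1653796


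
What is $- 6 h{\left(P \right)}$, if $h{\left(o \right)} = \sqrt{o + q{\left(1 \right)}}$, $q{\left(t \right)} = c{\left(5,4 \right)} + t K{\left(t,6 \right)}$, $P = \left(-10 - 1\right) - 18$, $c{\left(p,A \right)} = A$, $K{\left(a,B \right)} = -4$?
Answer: $- 6 i \sqrt{29} \approx - 32.311 i$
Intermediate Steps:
$P = -29$ ($P = \left(-10 - 1\right) - 18 = -11 - 18 = -29$)
$q{\left(t \right)} = 4 - 4 t$ ($q{\left(t \right)} = 4 + t \left(-4\right) = 4 - 4 t$)
$h{\left(o \right)} = \sqrt{o}$ ($h{\left(o \right)} = \sqrt{o + \left(4 - 4\right)} = \sqrt{o + 0} = \sqrt{o}$)
$- 6 h{\left(P \right)} = - 6 \sqrt{-29} = - 6 i \sqrt{29}$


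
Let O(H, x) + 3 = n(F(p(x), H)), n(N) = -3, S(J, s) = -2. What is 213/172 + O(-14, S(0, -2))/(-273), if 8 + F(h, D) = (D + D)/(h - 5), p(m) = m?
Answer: 19727/15652 ≈ 1.2603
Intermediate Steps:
F(h, D) = -8 + 2*D/(-5 + h) (F(h, D) = -8 + (D + D)/(h - 5) = -8 + (2*D)/(-5 + h) = -8 + 2*D/(-5 + h))
O(H, x) = -6 (O(H, x) = -3 - 3 = -6)
213/172 + O(-14, S(0, -2))/(-273) = 213/172 - 6/(-273) = 213*(1/172) - 6*(-1/273) = 213/172 + 2/91 = 19727/15652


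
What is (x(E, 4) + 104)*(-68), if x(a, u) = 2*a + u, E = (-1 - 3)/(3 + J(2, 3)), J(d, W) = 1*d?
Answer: -36176/5 ≈ -7235.2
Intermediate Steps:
J(d, W) = d
E = -⅘ (E = (-1 - 3)/(3 + 2) = -4/5 = -4*⅕ = -⅘ ≈ -0.80000)
x(a, u) = u + 2*a
(x(E, 4) + 104)*(-68) = ((4 + 2*(-⅘)) + 104)*(-68) = ((4 - 8/5) + 104)*(-68) = (12/5 + 104)*(-68) = (532/5)*(-68) = -36176/5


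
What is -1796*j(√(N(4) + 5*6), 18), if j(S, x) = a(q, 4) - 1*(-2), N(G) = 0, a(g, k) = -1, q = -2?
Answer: -1796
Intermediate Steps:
j(S, x) = 1 (j(S, x) = -1 - 1*(-2) = -1 + 2 = 1)
-1796*j(√(N(4) + 5*6), 18) = -1796*1 = -1796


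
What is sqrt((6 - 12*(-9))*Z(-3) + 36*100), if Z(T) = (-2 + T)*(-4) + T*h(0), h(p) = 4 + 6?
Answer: 2*sqrt(615) ≈ 49.598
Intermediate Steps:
h(p) = 10
Z(T) = 8 + 6*T (Z(T) = (-2 + T)*(-4) + T*10 = (8 - 4*T) + 10*T = 8 + 6*T)
sqrt((6 - 12*(-9))*Z(-3) + 36*100) = sqrt((6 - 12*(-9))*(8 + 6*(-3)) + 36*100) = sqrt((6 + 108)*(8 - 18) + 3600) = sqrt(114*(-10) + 3600) = sqrt(-1140 + 3600) = sqrt(2460) = 2*sqrt(615)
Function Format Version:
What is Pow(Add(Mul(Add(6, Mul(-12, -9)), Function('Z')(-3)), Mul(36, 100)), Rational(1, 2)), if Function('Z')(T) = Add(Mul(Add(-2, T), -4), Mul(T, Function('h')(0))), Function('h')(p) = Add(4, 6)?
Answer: Mul(2, Pow(615, Rational(1, 2))) ≈ 49.598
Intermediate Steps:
Function('h')(p) = 10
Function('Z')(T) = Add(8, Mul(6, T)) (Function('Z')(T) = Add(Mul(Add(-2, T), -4), Mul(T, 10)) = Add(Add(8, Mul(-4, T)), Mul(10, T)) = Add(8, Mul(6, T)))
Pow(Add(Mul(Add(6, Mul(-12, -9)), Function('Z')(-3)), Mul(36, 100)), Rational(1, 2)) = Pow(Add(Mul(Add(6, Mul(-12, -9)), Add(8, Mul(6, -3))), Mul(36, 100)), Rational(1, 2)) = Pow(Add(Mul(Add(6, 108), Add(8, -18)), 3600), Rational(1, 2)) = Pow(Add(Mul(114, -10), 3600), Rational(1, 2)) = Pow(Add(-1140, 3600), Rational(1, 2)) = Pow(2460, Rational(1, 2)) = Mul(2, Pow(615, Rational(1, 2)))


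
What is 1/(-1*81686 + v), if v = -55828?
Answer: -1/137514 ≈ -7.2720e-6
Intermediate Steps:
1/(-1*81686 + v) = 1/(-1*81686 - 55828) = 1/(-81686 - 55828) = 1/(-137514) = -1/137514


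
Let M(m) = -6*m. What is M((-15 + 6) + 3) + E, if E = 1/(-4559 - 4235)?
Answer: 316583/8794 ≈ 36.000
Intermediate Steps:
E = -1/8794 (E = 1/(-8794) = -1/8794 ≈ -0.00011371)
M((-15 + 6) + 3) + E = -6*((-15 + 6) + 3) - 1/8794 = -6*(-9 + 3) - 1/8794 = -6*(-6) - 1/8794 = 36 - 1/8794 = 316583/8794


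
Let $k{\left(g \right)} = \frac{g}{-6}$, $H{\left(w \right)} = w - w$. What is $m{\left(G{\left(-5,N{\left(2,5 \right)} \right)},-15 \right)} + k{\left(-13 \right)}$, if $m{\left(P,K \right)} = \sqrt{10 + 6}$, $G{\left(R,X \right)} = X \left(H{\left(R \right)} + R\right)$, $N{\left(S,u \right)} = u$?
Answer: $\frac{37}{6} \approx 6.1667$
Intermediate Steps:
$H{\left(w \right)} = 0$
$G{\left(R,X \right)} = R X$ ($G{\left(R,X \right)} = X \left(0 + R\right) = X R = R X$)
$m{\left(P,K \right)} = 4$ ($m{\left(P,K \right)} = \sqrt{16} = 4$)
$k{\left(g \right)} = - \frac{g}{6}$ ($k{\left(g \right)} = g \left(- \frac{1}{6}\right) = - \frac{g}{6}$)
$m{\left(G{\left(-5,N{\left(2,5 \right)} \right)},-15 \right)} + k{\left(-13 \right)} = 4 - - \frac{13}{6} = 4 + \frac{13}{6} = \frac{37}{6}$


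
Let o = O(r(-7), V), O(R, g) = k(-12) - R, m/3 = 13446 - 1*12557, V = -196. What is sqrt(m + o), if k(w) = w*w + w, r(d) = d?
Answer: sqrt(2806) ≈ 52.972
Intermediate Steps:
m = 2667 (m = 3*(13446 - 1*12557) = 3*(13446 - 12557) = 3*889 = 2667)
k(w) = w + w**2 (k(w) = w**2 + w = w + w**2)
O(R, g) = 132 - R (O(R, g) = -12*(1 - 12) - R = -12*(-11) - R = 132 - R)
o = 139 (o = 132 - 1*(-7) = 132 + 7 = 139)
sqrt(m + o) = sqrt(2667 + 139) = sqrt(2806)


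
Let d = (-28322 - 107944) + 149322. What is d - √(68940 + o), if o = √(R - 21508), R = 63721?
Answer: 13056 - √(68940 + √42213) ≈ 12793.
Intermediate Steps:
d = 13056 (d = -136266 + 149322 = 13056)
o = √42213 (o = √(63721 - 21508) = √42213 ≈ 205.46)
d - √(68940 + o) = 13056 - √(68940 + √42213)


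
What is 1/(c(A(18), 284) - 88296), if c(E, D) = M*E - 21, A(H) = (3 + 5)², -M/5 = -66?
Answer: -1/67197 ≈ -1.4882e-5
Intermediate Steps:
M = 330 (M = -5*(-66) = 330)
A(H) = 64 (A(H) = 8² = 64)
c(E, D) = -21 + 330*E (c(E, D) = 330*E - 21 = -21 + 330*E)
1/(c(A(18), 284) - 88296) = 1/((-21 + 330*64) - 88296) = 1/((-21 + 21120) - 88296) = 1/(21099 - 88296) = 1/(-67197) = -1/67197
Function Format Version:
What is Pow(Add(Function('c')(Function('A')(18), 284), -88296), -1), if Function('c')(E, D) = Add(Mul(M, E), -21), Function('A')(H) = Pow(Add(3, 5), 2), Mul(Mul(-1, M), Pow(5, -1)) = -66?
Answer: Rational(-1, 67197) ≈ -1.4882e-5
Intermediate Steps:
M = 330 (M = Mul(-5, -66) = 330)
Function('A')(H) = 64 (Function('A')(H) = Pow(8, 2) = 64)
Function('c')(E, D) = Add(-21, Mul(330, E)) (Function('c')(E, D) = Add(Mul(330, E), -21) = Add(-21, Mul(330, E)))
Pow(Add(Function('c')(Function('A')(18), 284), -88296), -1) = Pow(Add(Add(-21, Mul(330, 64)), -88296), -1) = Pow(Add(Add(-21, 21120), -88296), -1) = Pow(Add(21099, -88296), -1) = Pow(-67197, -1) = Rational(-1, 67197)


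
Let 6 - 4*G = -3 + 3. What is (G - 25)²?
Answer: 2209/4 ≈ 552.25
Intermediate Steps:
G = 3/2 (G = 3/2 - (-3 + 3)/4 = 3/2 - ¼*0 = 3/2 + 0 = 3/2 ≈ 1.5000)
(G - 25)² = (3/2 - 25)² = (-47/2)² = 2209/4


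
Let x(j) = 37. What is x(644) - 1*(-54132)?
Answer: 54169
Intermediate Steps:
x(644) - 1*(-54132) = 37 - 1*(-54132) = 37 + 54132 = 54169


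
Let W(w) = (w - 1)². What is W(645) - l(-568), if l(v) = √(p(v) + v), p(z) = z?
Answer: 414736 - 4*I*√71 ≈ 4.1474e+5 - 33.705*I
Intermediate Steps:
W(w) = (-1 + w)²
l(v) = √2*√v (l(v) = √(v + v) = √(2*v) = √2*√v)
W(645) - l(-568) = (-1 + 645)² - √2*√(-568) = 644² - √2*2*I*√142 = 414736 - 4*I*√71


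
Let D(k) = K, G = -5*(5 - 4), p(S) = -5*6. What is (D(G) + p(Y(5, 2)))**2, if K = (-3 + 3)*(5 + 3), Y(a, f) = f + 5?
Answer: 900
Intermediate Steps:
Y(a, f) = 5 + f
p(S) = -30
G = -5 (G = -5*1 = -5)
K = 0 (K = 0*8 = 0)
D(k) = 0
(D(G) + p(Y(5, 2)))**2 = (0 - 30)**2 = (-30)**2 = 900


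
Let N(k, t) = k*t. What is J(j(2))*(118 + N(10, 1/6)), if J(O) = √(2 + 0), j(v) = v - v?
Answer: 359*√2/3 ≈ 169.23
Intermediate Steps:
j(v) = 0
J(O) = √2
J(j(2))*(118 + N(10, 1/6)) = √2*(118 + 10/6) = √2*(118 + 10*(⅙)) = √2*(118 + 5/3) = √2*(359/3) = 359*√2/3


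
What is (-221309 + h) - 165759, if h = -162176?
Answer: -549244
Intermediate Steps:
(-221309 + h) - 165759 = (-221309 - 162176) - 165759 = -383485 - 165759 = -549244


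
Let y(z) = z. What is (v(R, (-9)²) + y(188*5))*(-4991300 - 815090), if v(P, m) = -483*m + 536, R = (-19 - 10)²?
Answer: 218593164330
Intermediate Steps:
R = 841 (R = (-29)² = 841)
v(P, m) = 536 - 483*m
(v(R, (-9)²) + y(188*5))*(-4991300 - 815090) = ((536 - 483*(-9)²) + 188*5)*(-4991300 - 815090) = ((536 - 483*81) + 940)*(-5806390) = ((536 - 39123) + 940)*(-5806390) = (-38587 + 940)*(-5806390) = -37647*(-5806390) = 218593164330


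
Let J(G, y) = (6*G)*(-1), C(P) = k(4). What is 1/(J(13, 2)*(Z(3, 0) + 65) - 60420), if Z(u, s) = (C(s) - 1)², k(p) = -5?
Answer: -1/68298 ≈ -1.4642e-5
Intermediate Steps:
C(P) = -5
J(G, y) = -6*G
Z(u, s) = 36 (Z(u, s) = (-5 - 1)² = (-6)² = 36)
1/(J(13, 2)*(Z(3, 0) + 65) - 60420) = 1/((-6*13)*(36 + 65) - 60420) = 1/(-78*101 - 60420) = 1/(-7878 - 60420) = 1/(-68298) = -1/68298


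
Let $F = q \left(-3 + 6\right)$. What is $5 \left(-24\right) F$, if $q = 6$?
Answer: $-2160$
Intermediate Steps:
$F = 18$ ($F = 6 \left(-3 + 6\right) = 6 \cdot 3 = 18$)
$5 \left(-24\right) F = 5 \left(-24\right) 18 = \left(-120\right) 18 = -2160$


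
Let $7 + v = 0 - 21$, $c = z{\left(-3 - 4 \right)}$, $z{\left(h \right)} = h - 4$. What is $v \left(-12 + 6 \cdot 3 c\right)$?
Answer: $5880$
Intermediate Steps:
$z{\left(h \right)} = -4 + h$ ($z{\left(h \right)} = h - 4 = -4 + h$)
$c = -11$ ($c = -4 - 7 = -11$)
$v = -28$ ($v = -7 + \left(0 - 21\right) = -7 - 21 = -28$)
$v \left(-12 + 6 \cdot 3 c\right) = - 28 \left(-12 + 6 \cdot 3 \left(-11\right)\right) = - 28 \left(-12 + 18 \left(-11\right)\right) = - 28 \left(-12 - 198\right) = \left(-28\right) \left(-210\right) = 5880$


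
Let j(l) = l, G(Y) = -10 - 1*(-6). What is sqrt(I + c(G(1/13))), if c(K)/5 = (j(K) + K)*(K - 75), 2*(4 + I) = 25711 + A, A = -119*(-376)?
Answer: sqrt(153534)/2 ≈ 195.92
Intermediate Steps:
A = 44744
G(Y) = -4 (G(Y) = -10 + 6 = -4)
I = 70447/2 (I = -4 + (25711 + 44744)/2 = -4 + (1/2)*70455 = -4 + 70455/2 = 70447/2 ≈ 35224.)
c(K) = 10*K*(-75 + K) (c(K) = 5*((K + K)*(K - 75)) = 5*((2*K)*(-75 + K)) = 5*(2*K*(-75 + K)) = 10*K*(-75 + K))
sqrt(I + c(G(1/13))) = sqrt(70447/2 + 10*(-4)*(-75 - 4)) = sqrt(70447/2 + 10*(-4)*(-79)) = sqrt(70447/2 + 3160) = sqrt(76767/2) = sqrt(153534)/2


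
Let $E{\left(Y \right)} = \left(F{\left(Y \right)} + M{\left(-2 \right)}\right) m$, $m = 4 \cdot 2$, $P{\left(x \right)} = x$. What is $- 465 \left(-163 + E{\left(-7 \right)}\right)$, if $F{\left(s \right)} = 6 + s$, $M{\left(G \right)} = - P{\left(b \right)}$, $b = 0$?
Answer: $79515$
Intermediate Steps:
$M{\left(G \right)} = 0$ ($M{\left(G \right)} = \left(-1\right) 0 = 0$)
$m = 8$
$E{\left(Y \right)} = 48 + 8 Y$ ($E{\left(Y \right)} = \left(\left(6 + Y\right) + 0\right) 8 = \left(6 + Y\right) 8 = 48 + 8 Y$)
$- 465 \left(-163 + E{\left(-7 \right)}\right) = - 465 \left(-163 + \left(48 + 8 \left(-7\right)\right)\right) = - 465 \left(-163 + \left(48 - 56\right)\right) = - 465 \left(-163 - 8\right) = \left(-465\right) \left(-171\right) = 79515$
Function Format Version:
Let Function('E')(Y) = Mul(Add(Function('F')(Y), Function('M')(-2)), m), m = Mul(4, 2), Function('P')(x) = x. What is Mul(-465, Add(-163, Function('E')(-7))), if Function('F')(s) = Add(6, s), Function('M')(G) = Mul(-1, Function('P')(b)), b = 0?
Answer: 79515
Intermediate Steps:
Function('M')(G) = 0 (Function('M')(G) = Mul(-1, 0) = 0)
m = 8
Function('E')(Y) = Add(48, Mul(8, Y)) (Function('E')(Y) = Mul(Add(Add(6, Y), 0), 8) = Mul(Add(6, Y), 8) = Add(48, Mul(8, Y)))
Mul(-465, Add(-163, Function('E')(-7))) = Mul(-465, Add(-163, Add(48, Mul(8, -7)))) = Mul(-465, Add(-163, Add(48, -56))) = Mul(-465, Add(-163, -8)) = Mul(-465, -171) = 79515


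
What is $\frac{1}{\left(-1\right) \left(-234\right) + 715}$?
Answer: $\frac{1}{949} \approx 0.0010537$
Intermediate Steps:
$\frac{1}{\left(-1\right) \left(-234\right) + 715} = \frac{1}{234 + 715} = \frac{1}{949}$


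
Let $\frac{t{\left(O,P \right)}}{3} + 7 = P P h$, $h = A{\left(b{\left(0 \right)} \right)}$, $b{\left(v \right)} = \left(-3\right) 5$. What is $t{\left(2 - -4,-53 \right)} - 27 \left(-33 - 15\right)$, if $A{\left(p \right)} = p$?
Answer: $-125130$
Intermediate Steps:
$b{\left(v \right)} = -15$
$h = -15$
$t{\left(O,P \right)} = -21 - 45 P^{2}$ ($t{\left(O,P \right)} = -21 + 3 P P \left(-15\right) = -21 + 3 P^{2} \left(-15\right) = -21 + 3 \left(- 15 P^{2}\right) = -21 - 45 P^{2}$)
$t{\left(2 - -4,-53 \right)} - 27 \left(-33 - 15\right) = \left(-21 - 45 \left(-53\right)^{2}\right) - 27 \left(-33 - 15\right) = \left(-21 - 126405\right) - -1296 = \left(-21 - 126405\right) + 1296 = -126426 + 1296 = -125130$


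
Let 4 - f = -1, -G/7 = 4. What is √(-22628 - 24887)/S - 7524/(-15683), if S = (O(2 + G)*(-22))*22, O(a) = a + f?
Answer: 7524/15683 + I*√47515/10164 ≈ 0.47975 + 0.021446*I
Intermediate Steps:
G = -28 (G = -7*4 = -28)
f = 5 (f = 4 - 1*(-1) = 4 + 1 = 5)
O(a) = 5 + a (O(a) = a + 5 = 5 + a)
S = 10164 (S = ((5 + (2 - 28))*(-22))*22 = ((5 - 26)*(-22))*22 = -21*(-22)*22 = 462*22 = 10164)
√(-22628 - 24887)/S - 7524/(-15683) = √(-22628 - 24887)/10164 - 7524/(-15683) = √(-47515)*(1/10164) - 7524*(-1/15683) = (I*√47515)*(1/10164) + 7524/15683 = I*√47515/10164 + 7524/15683 = 7524/15683 + I*√47515/10164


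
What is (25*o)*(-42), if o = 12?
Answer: -12600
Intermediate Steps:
(25*o)*(-42) = (25*12)*(-42) = 300*(-42) = -12600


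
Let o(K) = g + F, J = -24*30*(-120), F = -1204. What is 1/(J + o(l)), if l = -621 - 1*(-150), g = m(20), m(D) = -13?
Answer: 1/85183 ≈ 1.1739e-5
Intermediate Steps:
g = -13
l = -471 (l = -621 + 150 = -471)
J = 86400 (J = -720*(-120) = 86400)
o(K) = -1217 (o(K) = -13 - 1204 = -1217)
1/(J + o(l)) = 1/(86400 - 1217) = 1/85183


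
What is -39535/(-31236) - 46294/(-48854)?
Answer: 1688741137/763001772 ≈ 2.2133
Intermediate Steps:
-39535/(-31236) - 46294/(-48854) = -39535*(-1/31236) - 46294*(-1/48854) = 39535/31236 + 23147/24427 = 1688741137/763001772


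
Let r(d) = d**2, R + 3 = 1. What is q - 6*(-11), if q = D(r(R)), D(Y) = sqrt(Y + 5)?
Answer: 69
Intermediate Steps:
R = -2 (R = -3 + 1 = -2)
D(Y) = sqrt(5 + Y)
q = 3 (q = sqrt(5 + (-2)**2) = sqrt(5 + 4) = sqrt(9) = 3)
q - 6*(-11) = 3 - 6*(-11) = 3 + 66 = 69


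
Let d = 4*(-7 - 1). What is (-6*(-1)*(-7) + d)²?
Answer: 5476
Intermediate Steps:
d = -32 (d = 4*(-8) = -32)
(-6*(-1)*(-7) + d)² = (-6*(-1)*(-7) - 32)² = (6*(-7) - 32)² = (-42 - 32)² = (-74)² = 5476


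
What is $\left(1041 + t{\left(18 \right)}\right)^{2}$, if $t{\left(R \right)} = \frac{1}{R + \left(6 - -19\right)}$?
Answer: $\frac{2003815696}{1849} \approx 1.0837 \cdot 10^{6}$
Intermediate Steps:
$t{\left(R \right)} = \frac{1}{25 + R}$ ($t{\left(R \right)} = \frac{1}{R + \left(6 + 19\right)} = \frac{1}{R + 25} = \frac{1}{25 + R}$)
$\left(1041 + t{\left(18 \right)}\right)^{2} = \left(1041 + \frac{1}{25 + 18}\right)^{2} = \left(1041 + \frac{1}{43}\right)^{2} = \left(\frac{44764}{43}\right)^{2} = \frac{2003815696}{1849}$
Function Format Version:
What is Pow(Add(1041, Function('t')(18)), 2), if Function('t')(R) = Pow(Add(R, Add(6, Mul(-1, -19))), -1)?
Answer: Rational(2003815696, 1849) ≈ 1.0837e+6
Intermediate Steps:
Function('t')(R) = Pow(Add(25, R), -1) (Function('t')(R) = Pow(Add(R, Add(6, 19)), -1) = Pow(Add(R, 25), -1) = Pow(Add(25, R), -1))
Pow(Add(1041, Function('t')(18)), 2) = Pow(Add(1041, Pow(Add(25, 18), -1)), 2) = Pow(Add(1041, Pow(43, -1)), 2) = Pow(Add(1041, Rational(1, 43)), 2) = Pow(Rational(44764, 43), 2) = Rational(2003815696, 1849)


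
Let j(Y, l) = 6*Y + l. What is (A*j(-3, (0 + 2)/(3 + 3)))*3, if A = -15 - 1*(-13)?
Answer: 106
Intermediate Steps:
A = -2 (A = -15 + 13 = -2)
j(Y, l) = l + 6*Y
(A*j(-3, (0 + 2)/(3 + 3)))*3 = -2*((0 + 2)/(3 + 3) + 6*(-3))*3 = -2*(2/6 - 18)*3 = -2*(2*(1/6) - 18)*3 = -2*(1/3 - 18)*3 = -2*(-53/3)*3 = (106/3)*3 = 106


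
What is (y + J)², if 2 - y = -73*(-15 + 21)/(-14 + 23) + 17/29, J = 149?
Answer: 299982400/7569 ≈ 39633.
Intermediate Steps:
y = 4357/87 (y = 2 - (-73*(-15 + 21)/(-14 + 23) + 17/29) = 2 - (-73/(9/6) + 17*(1/29)) = 2 - (-73/(9*(⅙)) + 17/29) = 2 - (-73/3/2 + 17/29) = 2 - (-73*⅔ + 17/29) = 2 - (-146/3 + 17/29) = 2 - 1*(-4183/87) = 2 + 4183/87 = 4357/87 ≈ 50.080)
(y + J)² = (4357/87 + 149)² = (17320/87)² = 299982400/7569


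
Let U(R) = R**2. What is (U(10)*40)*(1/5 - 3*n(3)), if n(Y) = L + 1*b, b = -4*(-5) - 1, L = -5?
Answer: -167200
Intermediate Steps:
b = 19 (b = 20 - 1 = 19)
n(Y) = 14 (n(Y) = -5 + 1*19 = -5 + 19 = 14)
(U(10)*40)*(1/5 - 3*n(3)) = (10**2*40)*(1/5 - 3*14) = (100*40)*(1/5 - 42) = 4000*(-209/5) = -167200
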